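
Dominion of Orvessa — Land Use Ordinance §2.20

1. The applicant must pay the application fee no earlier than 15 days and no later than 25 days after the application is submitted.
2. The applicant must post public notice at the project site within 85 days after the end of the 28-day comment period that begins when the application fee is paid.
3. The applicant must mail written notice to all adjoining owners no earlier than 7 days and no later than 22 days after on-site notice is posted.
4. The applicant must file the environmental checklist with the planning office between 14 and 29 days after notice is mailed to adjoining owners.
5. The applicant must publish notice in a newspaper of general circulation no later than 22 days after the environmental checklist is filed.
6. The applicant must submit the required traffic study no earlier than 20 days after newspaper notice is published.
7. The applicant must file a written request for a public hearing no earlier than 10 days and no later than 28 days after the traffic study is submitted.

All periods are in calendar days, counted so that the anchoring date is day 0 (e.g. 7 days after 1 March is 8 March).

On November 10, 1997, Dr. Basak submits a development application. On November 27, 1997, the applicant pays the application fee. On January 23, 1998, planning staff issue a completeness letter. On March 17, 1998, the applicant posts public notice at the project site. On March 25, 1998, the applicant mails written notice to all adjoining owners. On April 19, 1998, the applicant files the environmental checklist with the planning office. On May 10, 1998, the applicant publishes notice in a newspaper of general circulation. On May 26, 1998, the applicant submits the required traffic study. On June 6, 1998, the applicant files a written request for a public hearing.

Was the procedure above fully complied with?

No

Step 1: the window is 15–25 days after November 10, 1997 (when the application is submitted), so November 25, 1997 through December 5, 1997; November 27, 1997 falls inside that range.
Step 2: 85 days after December 25, 1997 (end of the 28-day comment period, which began when the application fee is paid on November 27, 1997) is March 20, 1998; completed March 17, 1998, before the deadline.
Step 3: the window is 7–22 days after March 17, 1998 (when on-site notice is posted), so March 24, 1998 through April 8, 1998; March 25, 1998 falls inside that range.
Step 4: the window is 14–29 days after March 25, 1998 (when notice is mailed to adjoining owners), so April 8, 1998 through April 23, 1998; done April 19, 1998, which is between those dates.
Step 5: 22 days after April 19, 1998 (when the environmental checklist is filed) is May 11, 1998; done May 10, 1998 — timely.
Step 6: the earliest permitted date is 20 days after May 10, 1998 (when newspaper notice is published), i.e. May 30, 1998; May 26, 1998 is 4 days before the earliest permitted date.
The analysis stops there.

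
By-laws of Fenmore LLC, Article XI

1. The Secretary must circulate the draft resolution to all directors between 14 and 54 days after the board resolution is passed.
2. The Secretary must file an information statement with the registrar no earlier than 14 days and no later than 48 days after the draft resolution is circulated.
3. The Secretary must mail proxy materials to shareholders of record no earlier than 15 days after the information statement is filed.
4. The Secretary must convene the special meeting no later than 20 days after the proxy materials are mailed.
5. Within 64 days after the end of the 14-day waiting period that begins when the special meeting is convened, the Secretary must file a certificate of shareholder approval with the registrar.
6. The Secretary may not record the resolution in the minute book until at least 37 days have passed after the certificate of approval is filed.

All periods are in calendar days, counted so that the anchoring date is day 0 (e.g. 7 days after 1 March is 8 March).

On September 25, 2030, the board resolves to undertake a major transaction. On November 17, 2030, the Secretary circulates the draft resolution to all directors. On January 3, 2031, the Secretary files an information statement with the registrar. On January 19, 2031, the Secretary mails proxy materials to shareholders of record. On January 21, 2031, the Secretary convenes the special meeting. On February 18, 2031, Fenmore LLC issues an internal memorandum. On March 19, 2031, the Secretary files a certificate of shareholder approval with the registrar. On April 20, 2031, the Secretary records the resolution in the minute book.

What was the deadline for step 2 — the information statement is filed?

January 4, 2031

Step 2 runs from November 17, 2030, when the draft resolution is circulated. The window is 14–48 days after November 17, 2030; it closes on January 4, 2031.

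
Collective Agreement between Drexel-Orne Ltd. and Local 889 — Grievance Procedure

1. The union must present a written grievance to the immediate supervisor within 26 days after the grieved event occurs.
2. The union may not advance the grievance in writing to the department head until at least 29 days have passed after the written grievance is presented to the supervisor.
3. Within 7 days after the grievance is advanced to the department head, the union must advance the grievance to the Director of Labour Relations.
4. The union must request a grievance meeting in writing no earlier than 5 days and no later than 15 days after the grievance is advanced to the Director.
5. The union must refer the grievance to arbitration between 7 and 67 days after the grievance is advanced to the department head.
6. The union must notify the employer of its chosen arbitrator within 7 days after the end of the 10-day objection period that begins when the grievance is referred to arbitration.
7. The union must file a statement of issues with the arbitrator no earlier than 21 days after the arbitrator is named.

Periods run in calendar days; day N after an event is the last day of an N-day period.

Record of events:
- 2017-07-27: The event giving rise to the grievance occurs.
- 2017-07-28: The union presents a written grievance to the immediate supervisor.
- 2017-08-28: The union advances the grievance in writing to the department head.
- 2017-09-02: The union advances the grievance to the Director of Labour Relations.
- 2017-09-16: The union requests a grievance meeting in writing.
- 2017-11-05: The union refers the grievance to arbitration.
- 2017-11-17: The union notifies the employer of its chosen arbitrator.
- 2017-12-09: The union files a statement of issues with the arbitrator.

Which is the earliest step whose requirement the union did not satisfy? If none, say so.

Step 1: 26 days after 2017-07-27 (when the grieved event occurs) is 2017-08-22; 2017-07-28 is within that limit.
Step 2: the earliest permitted date is 29 days after 2017-07-28 (when the written grievance is presented to the supervisor), i.e. 2017-08-26; 2017-08-28 is on or after that date.
Step 3: 7 days after 2017-08-28 (when the grievance is advanced to the department head) is 2017-09-04; 2017-09-02 is within that limit.
Step 4: the window is 5–15 days after 2017-09-02 (when the grievance is advanced to the Director), so 2017-09-07 through 2017-09-17; done 2017-09-16, which is between those dates.
Step 5: the window is 7–67 days after 2017-08-28 (when the grievance is advanced to the department head), so 2017-09-04 through 2017-11-03; 2017-11-05 is 2 days past the end of the window.
No need to go further; step 5 was not satisfied.

Step 5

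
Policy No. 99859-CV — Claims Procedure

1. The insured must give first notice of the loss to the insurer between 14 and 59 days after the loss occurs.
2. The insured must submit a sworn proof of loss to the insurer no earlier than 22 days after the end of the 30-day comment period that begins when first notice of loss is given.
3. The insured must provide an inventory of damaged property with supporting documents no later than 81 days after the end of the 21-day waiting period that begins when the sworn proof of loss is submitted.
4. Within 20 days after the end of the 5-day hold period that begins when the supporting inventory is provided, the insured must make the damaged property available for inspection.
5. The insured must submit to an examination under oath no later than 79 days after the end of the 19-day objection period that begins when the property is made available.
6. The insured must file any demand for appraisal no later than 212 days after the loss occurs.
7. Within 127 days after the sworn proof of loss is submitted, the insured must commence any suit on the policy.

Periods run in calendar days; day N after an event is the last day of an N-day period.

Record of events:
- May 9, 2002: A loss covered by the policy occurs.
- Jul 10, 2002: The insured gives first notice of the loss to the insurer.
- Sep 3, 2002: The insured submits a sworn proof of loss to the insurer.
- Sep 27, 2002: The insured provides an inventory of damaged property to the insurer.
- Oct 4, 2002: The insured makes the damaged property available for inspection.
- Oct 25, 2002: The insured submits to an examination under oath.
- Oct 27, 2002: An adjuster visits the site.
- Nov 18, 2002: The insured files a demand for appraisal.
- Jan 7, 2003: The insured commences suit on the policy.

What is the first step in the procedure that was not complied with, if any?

Step 1 — 14 and 59 days from May 9, 2002 (when the loss occurs) are May 23, 2002 and Jul 7, 2002 respectively; Jul 10, 2002 is 3 days past the end of the window.

Step 1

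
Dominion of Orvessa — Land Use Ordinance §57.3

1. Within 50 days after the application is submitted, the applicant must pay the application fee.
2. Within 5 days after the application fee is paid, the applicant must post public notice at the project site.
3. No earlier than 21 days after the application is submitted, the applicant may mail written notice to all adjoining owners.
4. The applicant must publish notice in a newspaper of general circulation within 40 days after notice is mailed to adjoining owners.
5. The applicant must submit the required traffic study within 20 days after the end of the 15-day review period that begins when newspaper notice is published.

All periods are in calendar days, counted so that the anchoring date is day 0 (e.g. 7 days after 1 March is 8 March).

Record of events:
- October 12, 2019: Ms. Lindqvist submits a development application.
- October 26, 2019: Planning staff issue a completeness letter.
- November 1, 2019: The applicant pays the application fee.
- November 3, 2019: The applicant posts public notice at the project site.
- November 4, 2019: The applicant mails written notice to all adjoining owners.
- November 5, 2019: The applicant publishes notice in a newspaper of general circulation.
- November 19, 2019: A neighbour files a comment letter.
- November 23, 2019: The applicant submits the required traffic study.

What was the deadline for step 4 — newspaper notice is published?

December 14, 2019

Step 4 runs from November 4, 2019, when notice is mailed to adjoining owners. 40 days after November 4, 2019 is December 14, 2019.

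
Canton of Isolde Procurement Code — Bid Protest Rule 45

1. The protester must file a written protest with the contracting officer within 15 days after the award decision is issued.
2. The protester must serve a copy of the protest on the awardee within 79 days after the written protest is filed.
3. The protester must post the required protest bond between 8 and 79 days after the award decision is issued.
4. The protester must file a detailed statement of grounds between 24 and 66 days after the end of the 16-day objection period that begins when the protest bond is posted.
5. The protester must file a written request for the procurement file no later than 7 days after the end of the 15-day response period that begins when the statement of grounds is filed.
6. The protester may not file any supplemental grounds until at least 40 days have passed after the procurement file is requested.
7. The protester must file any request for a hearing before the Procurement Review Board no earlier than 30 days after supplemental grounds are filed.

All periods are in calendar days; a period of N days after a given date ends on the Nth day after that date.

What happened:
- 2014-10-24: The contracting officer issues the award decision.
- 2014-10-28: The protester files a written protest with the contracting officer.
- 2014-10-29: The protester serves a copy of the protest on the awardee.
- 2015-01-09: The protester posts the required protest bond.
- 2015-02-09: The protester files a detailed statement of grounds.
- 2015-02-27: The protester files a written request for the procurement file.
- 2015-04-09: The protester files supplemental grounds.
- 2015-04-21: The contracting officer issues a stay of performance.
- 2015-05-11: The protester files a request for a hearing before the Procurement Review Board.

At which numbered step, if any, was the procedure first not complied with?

Step 4

Step 1 — counting 15 days from 2014-10-24 (when the award decision is issued) gives a deadline of 2014-11-08; completed 2014-10-28, before the deadline.
Step 2 — counting 79 days from 2014-10-28 (when the written protest is filed) gives a deadline of 2015-01-15; 2014-10-29 is within that limit.
Step 3 — 8 and 79 days from 2014-10-24 (when the award decision is issued) are 2014-11-01 and 2015-01-11 respectively; done 2015-01-09 — within the window.
Step 4 — 24 and 66 days from 2015-01-25 (end of the 16-day objection period, which began when the protest bond is posted on 2015-01-09) are 2015-02-18 and 2015-04-01 respectively; done 2015-02-09 — 9 days before the window opened.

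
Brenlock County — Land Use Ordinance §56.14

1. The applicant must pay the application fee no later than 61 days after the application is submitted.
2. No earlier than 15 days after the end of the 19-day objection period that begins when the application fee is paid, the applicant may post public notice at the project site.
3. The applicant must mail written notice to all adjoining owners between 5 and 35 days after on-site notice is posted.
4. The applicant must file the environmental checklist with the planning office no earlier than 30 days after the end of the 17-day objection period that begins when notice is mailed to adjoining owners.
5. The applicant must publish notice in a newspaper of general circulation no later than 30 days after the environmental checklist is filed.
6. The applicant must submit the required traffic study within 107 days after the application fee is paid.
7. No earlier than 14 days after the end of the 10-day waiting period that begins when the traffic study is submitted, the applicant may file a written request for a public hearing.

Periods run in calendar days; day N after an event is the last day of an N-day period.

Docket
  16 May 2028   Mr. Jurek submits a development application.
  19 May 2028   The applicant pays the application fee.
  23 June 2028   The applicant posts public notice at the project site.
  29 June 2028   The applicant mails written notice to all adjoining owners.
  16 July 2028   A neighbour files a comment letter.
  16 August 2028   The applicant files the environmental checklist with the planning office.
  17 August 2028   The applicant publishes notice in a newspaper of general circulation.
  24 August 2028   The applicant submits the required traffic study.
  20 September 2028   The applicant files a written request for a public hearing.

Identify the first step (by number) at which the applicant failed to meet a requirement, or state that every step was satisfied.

Step 1: 61 days after 16 May 2028 (when the application is submitted) is 16 July 2028; 19 May 2028 is within that limit.
Step 2: the earliest permitted date is 15 days after 7 June 2028 (end of the 19-day objection period, which began when the application fee is paid on 19 May 2028), i.e. 22 June 2028; 23 June 2028 is on or after that date.
Step 3: the window is 5–35 days after 23 June 2028 (when on-site notice is posted), so 28 June 2028 through 28 July 2028; 29 June 2028 falls inside that range.
Step 4: the earliest permitted date is 30 days after 16 July 2028 (end of the 17-day objection period, which began when notice is mailed to adjoining owners on 29 June 2028), i.e. 15 August 2028; 16 August 2028 is on or after that date.
Step 5: 30 days after 16 August 2028 (when the environmental checklist is filed) is 15 September 2028; 17 August 2028 is within that limit.
Step 6: 107 days after 19 May 2028 (when the application fee is paid) is 3 September 2028; done 24 August 2028 — timely.
Step 7: the earliest permitted date is 14 days after 3 September 2028 (end of the 10-day waiting period, which began when the traffic study is submitted on 24 August 2028), i.e. 17 September 2028; done 20 September 2028 — permitted.

None — every step was satisfied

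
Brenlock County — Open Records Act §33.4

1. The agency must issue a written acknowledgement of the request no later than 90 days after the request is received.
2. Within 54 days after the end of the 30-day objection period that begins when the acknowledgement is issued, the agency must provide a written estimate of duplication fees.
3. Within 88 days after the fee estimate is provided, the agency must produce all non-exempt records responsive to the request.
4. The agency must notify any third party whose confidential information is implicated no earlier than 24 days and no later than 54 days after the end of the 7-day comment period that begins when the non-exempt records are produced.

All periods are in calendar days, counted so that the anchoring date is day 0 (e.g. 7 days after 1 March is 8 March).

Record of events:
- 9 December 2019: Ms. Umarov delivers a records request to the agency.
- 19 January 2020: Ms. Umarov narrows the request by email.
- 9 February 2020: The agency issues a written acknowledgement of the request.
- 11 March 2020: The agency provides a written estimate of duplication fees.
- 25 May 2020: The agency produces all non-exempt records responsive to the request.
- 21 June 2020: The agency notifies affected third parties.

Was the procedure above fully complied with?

Step 1: 90 days after 9 December 2019 (when the request is received) is 8 March 2020; done 9 February 2020 — timely.
Step 2: 54 days after 10 March 2020 (end of the 30-day objection period, which began when the acknowledgement is issued on 9 February 2020) is 3 May 2020; completed 11 March 2020, before the deadline.
Step 3: 88 days after 11 March 2020 (when the fee estimate is provided) is 7 June 2020; done 25 May 2020 — timely.
Step 4: the window is 24–54 days after 1 June 2020 (end of the 7-day comment period, which began when the non-exempt records are produced on 25 May 2020), so 25 June 2020 through 25 July 2020; 21 June 2020 is 4 days too early.

No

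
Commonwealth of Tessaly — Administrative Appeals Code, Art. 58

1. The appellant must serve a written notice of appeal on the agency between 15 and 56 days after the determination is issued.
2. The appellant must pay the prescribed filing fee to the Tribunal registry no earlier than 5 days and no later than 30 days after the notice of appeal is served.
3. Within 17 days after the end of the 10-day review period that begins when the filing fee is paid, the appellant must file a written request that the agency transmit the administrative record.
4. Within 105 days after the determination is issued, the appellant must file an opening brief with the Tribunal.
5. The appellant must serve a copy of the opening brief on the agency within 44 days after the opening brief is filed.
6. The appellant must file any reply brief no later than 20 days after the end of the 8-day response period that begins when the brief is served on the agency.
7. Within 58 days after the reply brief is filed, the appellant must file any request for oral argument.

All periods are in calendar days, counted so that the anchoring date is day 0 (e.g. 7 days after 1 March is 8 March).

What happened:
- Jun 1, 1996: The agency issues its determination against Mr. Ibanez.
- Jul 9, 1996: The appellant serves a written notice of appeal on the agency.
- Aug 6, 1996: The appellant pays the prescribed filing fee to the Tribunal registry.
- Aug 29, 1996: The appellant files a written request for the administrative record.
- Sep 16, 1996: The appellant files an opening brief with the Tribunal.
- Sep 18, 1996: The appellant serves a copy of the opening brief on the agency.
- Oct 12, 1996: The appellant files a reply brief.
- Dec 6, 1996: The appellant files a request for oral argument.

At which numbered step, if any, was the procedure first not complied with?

Step 1 — 15 and 56 days from Jun 1, 1996 (when the determination is issued) are Jun 16, 1996 and Jul 27, 1996 respectively; Jul 9, 1996 falls inside that range.
Step 2 — 5 and 30 days from Jul 9, 1996 (when the notice of appeal is served) are Jul 14, 1996 and Aug 8, 1996 respectively; done Aug 6, 1996, which is between those dates.
Step 3 — counting 17 days from Aug 16, 1996 (end of the 10-day review period, which began when the filing fee is paid on Aug 6, 1996) gives a deadline of Sep 2, 1996; Aug 29, 1996 is within that limit.
Step 4 — counting 105 days from Jun 1, 1996 (when the determination is issued) gives a deadline of Sep 14, 1996; done Sep 16, 1996 — 2 days late.

Step 4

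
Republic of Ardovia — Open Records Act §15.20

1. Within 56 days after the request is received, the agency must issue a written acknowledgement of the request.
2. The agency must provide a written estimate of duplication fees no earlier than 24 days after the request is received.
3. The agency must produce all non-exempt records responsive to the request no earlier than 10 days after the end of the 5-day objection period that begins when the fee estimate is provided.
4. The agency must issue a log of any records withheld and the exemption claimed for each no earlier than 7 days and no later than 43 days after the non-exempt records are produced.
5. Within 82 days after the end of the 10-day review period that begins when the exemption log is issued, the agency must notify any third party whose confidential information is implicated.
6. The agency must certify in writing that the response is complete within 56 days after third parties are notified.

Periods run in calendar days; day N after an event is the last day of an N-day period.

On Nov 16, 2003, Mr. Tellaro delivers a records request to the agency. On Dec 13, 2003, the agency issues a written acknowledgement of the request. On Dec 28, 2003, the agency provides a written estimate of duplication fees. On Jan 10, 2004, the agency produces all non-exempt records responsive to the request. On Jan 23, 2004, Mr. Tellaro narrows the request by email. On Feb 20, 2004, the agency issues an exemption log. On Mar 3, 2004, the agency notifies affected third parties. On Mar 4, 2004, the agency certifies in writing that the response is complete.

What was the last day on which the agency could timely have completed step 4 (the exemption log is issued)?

Feb 22, 2004

Step 4 runs from Jan 10, 2004, when the non-exempt records are produced. The window is 7–43 days after Jan 10, 2004; it closes on Feb 22, 2004.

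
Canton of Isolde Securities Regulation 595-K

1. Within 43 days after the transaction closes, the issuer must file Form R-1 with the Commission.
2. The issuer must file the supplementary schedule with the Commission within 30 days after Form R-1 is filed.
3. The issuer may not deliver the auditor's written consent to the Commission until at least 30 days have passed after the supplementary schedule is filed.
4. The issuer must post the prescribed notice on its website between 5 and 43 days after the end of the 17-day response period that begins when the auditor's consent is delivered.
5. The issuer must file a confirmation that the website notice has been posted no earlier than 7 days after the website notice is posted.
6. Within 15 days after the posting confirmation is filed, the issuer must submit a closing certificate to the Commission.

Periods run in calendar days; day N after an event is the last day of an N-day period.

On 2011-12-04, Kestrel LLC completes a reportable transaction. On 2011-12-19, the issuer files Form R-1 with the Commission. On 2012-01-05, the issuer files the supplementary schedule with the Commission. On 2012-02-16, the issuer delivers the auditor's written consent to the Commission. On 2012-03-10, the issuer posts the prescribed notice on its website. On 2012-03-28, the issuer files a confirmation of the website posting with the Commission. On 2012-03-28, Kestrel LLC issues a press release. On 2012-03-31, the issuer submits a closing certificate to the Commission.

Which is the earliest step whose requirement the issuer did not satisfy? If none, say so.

None — every step was satisfied

Step 1: 43 days after 2011-12-04 (when the transaction closes) is 2012-01-16; completed 2011-12-19, before the deadline.
Step 2: 30 days after 2011-12-19 (when Form R-1 is filed) is 2012-01-18; done 2012-01-05 — timely.
Step 3: the earliest permitted date is 30 days after 2012-01-05 (when the supplementary schedule is filed), i.e. 2012-02-04; 2012-02-16 is on or after that date.
Step 4: the window is 5–43 days after 2012-03-04 (end of the 17-day response period, which began when the auditor's consent is delivered on 2012-02-16), so 2012-03-09 through 2012-04-16; 2012-03-10 falls inside that range.
Step 5: the earliest permitted date is 7 days after 2012-03-10 (when the website notice is posted), i.e. 2012-03-17; done 2012-03-28, after the minimum wait.
Step 6: 15 days after 2012-03-28 (when the posting confirmation is filed) is 2012-04-12; completed 2012-03-31, before the deadline.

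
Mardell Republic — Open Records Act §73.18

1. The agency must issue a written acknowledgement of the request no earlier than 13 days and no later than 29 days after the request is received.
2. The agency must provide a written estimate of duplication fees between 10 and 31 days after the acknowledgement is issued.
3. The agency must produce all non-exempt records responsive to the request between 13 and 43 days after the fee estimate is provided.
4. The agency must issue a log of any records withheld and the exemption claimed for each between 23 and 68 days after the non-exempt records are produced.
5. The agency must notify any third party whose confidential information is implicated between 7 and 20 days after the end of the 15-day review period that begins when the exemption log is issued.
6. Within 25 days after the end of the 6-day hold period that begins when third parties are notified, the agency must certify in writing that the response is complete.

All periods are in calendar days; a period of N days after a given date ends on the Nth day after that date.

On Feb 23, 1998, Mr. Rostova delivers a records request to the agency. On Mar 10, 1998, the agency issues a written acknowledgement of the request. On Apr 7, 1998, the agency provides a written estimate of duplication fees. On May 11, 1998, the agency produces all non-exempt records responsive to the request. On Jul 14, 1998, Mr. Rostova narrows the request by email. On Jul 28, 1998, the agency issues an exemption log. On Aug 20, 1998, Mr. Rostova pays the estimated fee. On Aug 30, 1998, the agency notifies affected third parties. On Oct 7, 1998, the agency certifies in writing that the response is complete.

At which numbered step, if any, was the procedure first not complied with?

Step 4

Step 1: the window is 13–29 days after Feb 23, 1998 (when the request is received), so Mar 8, 1998 through Mar 24, 1998; done Mar 10, 1998, which is between those dates.
Step 2: the window is 10–31 days after Mar 10, 1998 (when the acknowledgement is issued), so Mar 20, 1998 through Apr 10, 1998; done Apr 7, 1998, which is between those dates.
Step 3: the window is 13–43 days after Apr 7, 1998 (when the fee estimate is provided), so Apr 20, 1998 through May 20, 1998; done May 11, 1998, which is between those dates.
Step 4: the window is 23–68 days after May 11, 1998 (when the non-exempt records are produced), so Jun 3, 1998 through Jul 18, 1998; done Jul 28, 1998 — 10 days after the window closed.
The procedure was therefore not followed at step 4.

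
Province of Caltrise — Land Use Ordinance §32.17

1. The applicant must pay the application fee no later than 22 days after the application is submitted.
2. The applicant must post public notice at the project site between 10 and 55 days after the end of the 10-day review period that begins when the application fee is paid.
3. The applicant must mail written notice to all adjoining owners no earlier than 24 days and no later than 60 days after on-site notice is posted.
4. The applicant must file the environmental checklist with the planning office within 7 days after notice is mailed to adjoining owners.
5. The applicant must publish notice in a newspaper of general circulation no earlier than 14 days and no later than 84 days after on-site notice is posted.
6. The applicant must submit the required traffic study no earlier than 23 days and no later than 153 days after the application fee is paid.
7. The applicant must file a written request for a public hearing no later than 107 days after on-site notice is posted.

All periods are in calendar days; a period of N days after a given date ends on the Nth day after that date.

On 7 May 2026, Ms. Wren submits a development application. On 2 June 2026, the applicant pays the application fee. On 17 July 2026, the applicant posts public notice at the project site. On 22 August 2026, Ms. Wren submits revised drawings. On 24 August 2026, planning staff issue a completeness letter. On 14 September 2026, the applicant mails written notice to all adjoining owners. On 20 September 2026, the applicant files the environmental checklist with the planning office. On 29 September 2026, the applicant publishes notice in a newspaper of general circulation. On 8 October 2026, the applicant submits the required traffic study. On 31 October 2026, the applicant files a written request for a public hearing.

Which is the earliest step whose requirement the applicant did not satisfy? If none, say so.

Step 1

Step 1: 22 days after 7 May 2026 (when the application is submitted) is 29 May 2026; not done until 2 June 2026, 4 days after the deadline.
Later steps need not be reached.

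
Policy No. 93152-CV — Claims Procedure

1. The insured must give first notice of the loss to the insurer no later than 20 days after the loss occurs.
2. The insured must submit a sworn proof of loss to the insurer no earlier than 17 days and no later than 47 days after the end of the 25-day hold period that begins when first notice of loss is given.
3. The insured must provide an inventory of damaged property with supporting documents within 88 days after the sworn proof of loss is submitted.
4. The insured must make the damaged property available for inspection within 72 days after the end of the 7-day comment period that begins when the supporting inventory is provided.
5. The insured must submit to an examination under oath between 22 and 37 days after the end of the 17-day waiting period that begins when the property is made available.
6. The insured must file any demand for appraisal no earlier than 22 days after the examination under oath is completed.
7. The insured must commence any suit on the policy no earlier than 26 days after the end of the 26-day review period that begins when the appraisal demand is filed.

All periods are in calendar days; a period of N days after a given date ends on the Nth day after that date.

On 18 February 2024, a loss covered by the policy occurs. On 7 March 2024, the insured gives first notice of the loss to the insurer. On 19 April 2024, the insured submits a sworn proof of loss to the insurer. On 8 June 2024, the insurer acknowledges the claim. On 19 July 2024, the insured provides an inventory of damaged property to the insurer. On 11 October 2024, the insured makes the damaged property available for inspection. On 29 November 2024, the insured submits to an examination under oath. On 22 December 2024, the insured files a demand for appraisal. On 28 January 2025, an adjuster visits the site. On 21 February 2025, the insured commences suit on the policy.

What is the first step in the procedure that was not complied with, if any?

Step 1 — counting 20 days from 18 February 2024 (when the loss occurs) gives a deadline of 9 March 2024; completed 7 March 2024, before the deadline.
Step 2 — 17 and 47 days from 1 April 2024 (end of the 25-day hold period, which began when first notice of loss is given on 7 March 2024) are 18 April 2024 and 18 May 2024 respectively; done 19 April 2024, which is between those dates.
Step 3 — counting 88 days from 19 April 2024 (when the sworn proof of loss is submitted) gives a deadline of 16 July 2024; 19 July 2024 misses that deadline by 3 days.
No need to go further; step 3 was not satisfied.

Step 3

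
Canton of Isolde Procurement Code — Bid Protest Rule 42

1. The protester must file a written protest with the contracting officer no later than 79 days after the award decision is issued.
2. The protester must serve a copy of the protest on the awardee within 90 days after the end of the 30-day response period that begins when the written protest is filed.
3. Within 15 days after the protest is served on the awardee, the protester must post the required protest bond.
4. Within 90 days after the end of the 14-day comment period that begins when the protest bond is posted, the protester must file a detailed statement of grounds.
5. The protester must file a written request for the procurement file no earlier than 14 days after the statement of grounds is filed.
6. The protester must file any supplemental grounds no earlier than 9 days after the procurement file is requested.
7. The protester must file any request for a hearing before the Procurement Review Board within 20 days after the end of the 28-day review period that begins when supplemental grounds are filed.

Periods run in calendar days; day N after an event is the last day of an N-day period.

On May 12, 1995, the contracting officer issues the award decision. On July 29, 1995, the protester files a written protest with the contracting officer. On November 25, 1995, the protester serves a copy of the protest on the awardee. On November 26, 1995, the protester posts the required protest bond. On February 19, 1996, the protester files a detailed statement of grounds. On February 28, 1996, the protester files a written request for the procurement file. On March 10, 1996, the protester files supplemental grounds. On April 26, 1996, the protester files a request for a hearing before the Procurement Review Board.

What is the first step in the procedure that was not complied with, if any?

Step 5

Step 1: 79 days after May 12, 1995 (when the award decision is issued) is July 30, 1995; done July 29, 1995 — timely.
Step 2: 90 days after August 28, 1995 (end of the 30-day response period, which began when the written protest is filed on July 29, 1995) is November 26, 1995; November 25, 1995 is within that limit.
Step 3: 15 days after November 25, 1995 (when the protest is served on the awardee) is December 10, 1995; November 26, 1995 is within that limit.
Step 4: 90 days after December 10, 1995 (end of the 14-day comment period, which began when the protest bond is posted on November 26, 1995) is March 9, 1996; completed February 19, 1996, before the deadline.
Step 5: the earliest permitted date is 14 days after February 19, 1996 (when the statement of grounds is filed), i.e. March 4, 1996; done February 28, 1996 — 5 days too early.
Later steps need not be reached.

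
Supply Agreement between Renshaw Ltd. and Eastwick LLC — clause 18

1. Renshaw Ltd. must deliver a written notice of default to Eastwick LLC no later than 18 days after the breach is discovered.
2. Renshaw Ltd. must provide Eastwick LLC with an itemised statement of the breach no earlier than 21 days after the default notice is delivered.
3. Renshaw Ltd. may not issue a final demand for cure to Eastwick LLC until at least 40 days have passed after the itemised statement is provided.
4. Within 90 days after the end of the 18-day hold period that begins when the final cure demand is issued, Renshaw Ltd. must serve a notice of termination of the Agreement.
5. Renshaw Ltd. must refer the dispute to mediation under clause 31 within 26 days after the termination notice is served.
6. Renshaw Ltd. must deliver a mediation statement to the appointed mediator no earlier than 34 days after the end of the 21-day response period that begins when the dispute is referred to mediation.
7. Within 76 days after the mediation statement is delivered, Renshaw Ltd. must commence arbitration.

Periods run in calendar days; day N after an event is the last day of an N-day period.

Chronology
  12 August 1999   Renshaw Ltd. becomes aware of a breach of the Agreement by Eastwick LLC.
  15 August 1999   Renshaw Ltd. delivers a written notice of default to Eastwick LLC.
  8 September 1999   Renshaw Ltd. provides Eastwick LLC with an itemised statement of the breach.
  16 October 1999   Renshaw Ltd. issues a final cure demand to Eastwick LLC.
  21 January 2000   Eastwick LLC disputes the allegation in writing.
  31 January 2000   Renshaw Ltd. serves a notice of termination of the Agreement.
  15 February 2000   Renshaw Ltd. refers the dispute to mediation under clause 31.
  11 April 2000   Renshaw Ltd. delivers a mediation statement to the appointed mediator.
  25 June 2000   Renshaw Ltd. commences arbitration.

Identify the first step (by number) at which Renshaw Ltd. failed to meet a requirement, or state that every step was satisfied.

Step 3

(1) due by 12 August 1999 + 18 days = 30 August 1999; done 15 August 1999 — timely.
(2) permitted from 15 August 1999 + 21 days = 5 September 1999 onward; done 8 September 1999, after the minimum wait.
(3) permitted from 8 September 1999 + 40 days = 18 October 1999 onward; acted on 16 October 1999, 2 days prematurely.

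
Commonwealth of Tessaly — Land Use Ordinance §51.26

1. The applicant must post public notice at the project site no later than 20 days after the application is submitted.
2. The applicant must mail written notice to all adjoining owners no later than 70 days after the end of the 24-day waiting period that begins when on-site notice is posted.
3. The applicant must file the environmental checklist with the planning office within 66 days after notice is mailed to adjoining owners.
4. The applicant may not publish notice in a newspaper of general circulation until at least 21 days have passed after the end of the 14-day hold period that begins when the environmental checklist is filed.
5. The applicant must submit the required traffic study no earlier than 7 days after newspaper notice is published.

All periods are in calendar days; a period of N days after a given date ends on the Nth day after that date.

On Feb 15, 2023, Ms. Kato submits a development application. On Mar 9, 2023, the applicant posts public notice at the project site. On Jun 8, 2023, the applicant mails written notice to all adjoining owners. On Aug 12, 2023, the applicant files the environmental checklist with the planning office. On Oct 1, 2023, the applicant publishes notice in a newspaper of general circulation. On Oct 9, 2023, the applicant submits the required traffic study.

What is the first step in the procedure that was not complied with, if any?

Step 1

Step 1 — counting 20 days from Feb 15, 2023 (when the application is submitted) gives a deadline of Mar 7, 2023; not done until Mar 9, 2023, 2 days after the deadline.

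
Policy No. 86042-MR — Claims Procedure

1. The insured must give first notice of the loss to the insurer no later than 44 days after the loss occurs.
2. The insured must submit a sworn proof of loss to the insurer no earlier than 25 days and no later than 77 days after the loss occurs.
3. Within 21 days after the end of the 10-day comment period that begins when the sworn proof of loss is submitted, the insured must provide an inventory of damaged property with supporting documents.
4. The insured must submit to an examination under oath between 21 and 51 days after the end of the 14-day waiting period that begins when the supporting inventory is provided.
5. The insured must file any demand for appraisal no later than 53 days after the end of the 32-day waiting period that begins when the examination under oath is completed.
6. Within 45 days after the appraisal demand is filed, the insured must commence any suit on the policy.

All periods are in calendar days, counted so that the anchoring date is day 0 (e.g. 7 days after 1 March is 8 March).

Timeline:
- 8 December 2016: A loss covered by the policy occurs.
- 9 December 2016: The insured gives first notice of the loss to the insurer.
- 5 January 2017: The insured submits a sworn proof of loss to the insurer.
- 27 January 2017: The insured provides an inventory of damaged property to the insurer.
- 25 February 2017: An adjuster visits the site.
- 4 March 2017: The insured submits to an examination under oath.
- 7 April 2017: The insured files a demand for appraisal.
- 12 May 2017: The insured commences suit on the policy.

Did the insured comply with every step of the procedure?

(1) due by 8 December 2016 + 44 days = 21 January 2017; done 9 December 2016 — timely.
(2) the permitted window runs from 8 December 2016 + 25 = 2 January 2017 to 8 December 2016 + 77 = 23 February 2017; done 5 January 2017 — within the window.
(3) due by 15 January 2017 + 21 days = 5 February 2017; 27 January 2017 is within that limit.
(4) the permitted window runs from 10 February 2017 + 21 = 3 March 2017 to 10 February 2017 + 51 = 2 April 2017; 4 March 2017 falls inside that range.
(5) due by 5 April 2017 + 53 days = 28 May 2017; completed 7 April 2017, before the deadline.
(6) due by 7 April 2017 + 45 days = 22 May 2017; completed 12 May 2017, before the deadline.

Yes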